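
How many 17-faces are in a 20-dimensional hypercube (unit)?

An n-cube has C(n,k)·2^(n-k) k-faces. Here C(20,17)·2^3 = 1140·8 = 9120.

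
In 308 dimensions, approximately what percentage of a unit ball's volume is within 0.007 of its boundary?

1 - (1-0.007)^308 ≈ 0.885087 ≈ 88.51%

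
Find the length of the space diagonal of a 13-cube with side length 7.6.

The space diagonal of an n-cube of side s is s√n. Here 7.6·√13 ≈ 27.4022.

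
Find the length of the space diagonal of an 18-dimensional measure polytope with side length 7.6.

The space diagonal of an n-cube of side s is s√n. Here 7.6·√18 ≈ 32.2441.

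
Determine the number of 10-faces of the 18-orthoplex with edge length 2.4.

f_10(18-orthoplex) = 2^11 · (18 choose 11) = 65175552.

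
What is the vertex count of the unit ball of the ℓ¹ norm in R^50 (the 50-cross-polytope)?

The 50-dimensional cross-polytope has 2n = 2·50 = 100 vertices.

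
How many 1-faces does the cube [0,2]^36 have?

An n-cube has n·2^(n-1) edges. With n = 36: 36·34359738368 = 1236950581248.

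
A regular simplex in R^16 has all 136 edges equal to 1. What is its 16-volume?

V = (1^16 / 16!) · √((16+1) / 2^16) ≈ 7.69777e-16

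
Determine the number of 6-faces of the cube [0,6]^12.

An n-cube has C(n,k)·2^(n-k) k-faces. Here C(12,6)·2^6 = 924·64 = 59136.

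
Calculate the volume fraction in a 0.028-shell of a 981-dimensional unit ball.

V(inner)/V(outer) = ((1-0.028)/1)^981 ≈ 7.954e-13, so the shell fraction is 1 - 7.954e-13.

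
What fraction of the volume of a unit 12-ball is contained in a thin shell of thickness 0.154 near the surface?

Shell fraction = 1 - (1-0.154)^12 ≈ 0.865586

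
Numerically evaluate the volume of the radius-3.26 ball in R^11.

The n-ball volume is π^(n/2)·r^n/Γ(n/2+1). With n=11, r=3.26: V ≈ 832719.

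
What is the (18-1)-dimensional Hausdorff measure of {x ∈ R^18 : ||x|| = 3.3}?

S = n·V_n(r)/r = 18·V_18(3.3)/3.3 (volume-to-surface relation), giving 9.65151e+08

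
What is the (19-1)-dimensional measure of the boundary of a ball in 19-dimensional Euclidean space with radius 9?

The surface area of an n-ball is 2π^(n/2) r^(n-1) / Γ(n/2). For n=19, r=9: 1897492673384285184·π^9/425425 ≈ 1.32955e+17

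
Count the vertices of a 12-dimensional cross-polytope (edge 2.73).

An n-cross-polytope has 2n vertices; here n = 12, giving 24.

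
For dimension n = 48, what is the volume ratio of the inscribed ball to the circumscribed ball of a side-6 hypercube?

The radii are 6/2 and 6√48/2, so the volume ratio is (1/√48)^48 = 48^{-48/2} ≈ 4.469e-41.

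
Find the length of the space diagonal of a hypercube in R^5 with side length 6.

d = √(6² + 6² + ... + 6²) [5 terms] = √(5·6²) = 6√5 ≈ 13.4164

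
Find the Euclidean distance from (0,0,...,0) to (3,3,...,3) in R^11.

The space diagonal of an n-cube of side s is s√n. Here 3·√11 ≈ 9.94987.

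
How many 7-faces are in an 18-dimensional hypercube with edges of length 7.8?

f_7(18-cube) = (18 choose 7) · 2^11 = 65175552.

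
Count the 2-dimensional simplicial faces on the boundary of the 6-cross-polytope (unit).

Number of 2-faces = 2^(2+1) · C(6,2+1) = 8 · 20 = 160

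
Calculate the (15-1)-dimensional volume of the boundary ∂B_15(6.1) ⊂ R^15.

S_15(6.1) = 2·π^(15/2)·(6.1)^14 / Γ(15/2) ≈ 5.65118e+11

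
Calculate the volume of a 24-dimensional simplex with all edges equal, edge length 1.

Volume = 1^24 · √(25/2^24) / 24! ≈ 1.96745e-27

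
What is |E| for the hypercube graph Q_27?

The 27-cube has n·2^(n-1) = 27·2^26 = 27·67108864 = 1811939328 edges.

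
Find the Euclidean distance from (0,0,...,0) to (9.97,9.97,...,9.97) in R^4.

Diagonal = √4 · 9.97 = 19.94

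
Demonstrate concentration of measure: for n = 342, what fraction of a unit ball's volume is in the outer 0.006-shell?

1 - (1-0.006)^342 ≈ 0.872314 ≈ 87.23%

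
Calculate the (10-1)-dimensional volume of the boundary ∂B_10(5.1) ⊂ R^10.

S = n·V_n(r)/r = 10·V_10(5.1)/5.1 (volume-to-surface relation), giving 5.9525e+07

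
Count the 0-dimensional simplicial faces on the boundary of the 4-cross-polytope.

Number of 0-faces = 2^(0+1) · C(4,0+1) = 2 · 4 = 8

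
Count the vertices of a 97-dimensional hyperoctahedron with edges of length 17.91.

The vertices are ±e_1, ..., ±e_97, so there are 2·97 = 194.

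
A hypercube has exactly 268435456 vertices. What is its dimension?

2^n = 268435456 ⇒ n = log_2(268435456) = 28.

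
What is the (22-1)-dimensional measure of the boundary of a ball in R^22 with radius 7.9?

The surface area of an n-ball is 2π^(n/2) r^(n-1) / Γ(n/2). For n=22, r=7.9: 1.14838e+18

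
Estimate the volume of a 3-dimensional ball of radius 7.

The n-ball volume is π^(n/2)·r^n/Γ(n/2+1). With n=3, r=7: V = 1372·π/3 ≈ 1436.76.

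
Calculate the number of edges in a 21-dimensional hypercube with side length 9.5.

Each of the 2^21 = 2097152 vertices has degree 21; total edges = 21·2^21/2 = 22020096.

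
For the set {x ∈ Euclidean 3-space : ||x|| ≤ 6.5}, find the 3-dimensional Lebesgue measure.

V = 2197·π/6 ≈ 1150.35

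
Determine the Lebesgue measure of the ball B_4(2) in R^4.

The n-ball volume is π^(n/2)·r^n/Γ(n/2+1). With n=4, r=2: V = 8·π^2 ≈ 78.9568.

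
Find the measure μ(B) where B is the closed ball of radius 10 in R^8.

V_8(10) = π^(8/2) · (10)^8 / Γ(8/2 + 1) = 12500000·π^4/3 ≈ 4.05871e+08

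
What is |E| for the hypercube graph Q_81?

Number of 1-faces = C(81,1)·2^(81-1) = 81·1208925819614629174706176 = 97922991388784963151200256.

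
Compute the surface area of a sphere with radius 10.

|∂B_3(10)| = 4πr² = 4π·(10)² ≈ 1256.64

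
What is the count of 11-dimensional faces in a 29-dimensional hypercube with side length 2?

f_11(29-cube) = (29 choose 11) · 2^18 = 9069471989760.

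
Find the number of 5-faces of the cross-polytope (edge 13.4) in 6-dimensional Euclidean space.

Number of 5-faces = 2^(5+1) · C(6,5+1) = 64 · 1 = 64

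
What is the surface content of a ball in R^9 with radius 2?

S_9(2) = 2·π^(9/2)·(2)^8 / Γ(9/2) = 8192·π^4/105 ≈ 7599.76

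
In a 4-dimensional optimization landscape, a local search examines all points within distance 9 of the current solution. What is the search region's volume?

The n-ball volume is π^(n/2)·r^n/Γ(n/2+1). With n=4, r=9: V = 6561·π^2/2 ≈ 32377.2.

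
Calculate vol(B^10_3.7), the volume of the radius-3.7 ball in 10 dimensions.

V_10(3.7) = π^(10/2) · (3.7)^10 / Γ(10/2 + 1) ≈ 1.22627e+06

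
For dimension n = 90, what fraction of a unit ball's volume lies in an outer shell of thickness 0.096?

1 - (1-0.096)^90 ≈ 0.999886 ≈ 99.9886%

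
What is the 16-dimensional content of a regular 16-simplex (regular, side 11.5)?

Volume = 11.5^16 · √(17/2^16) / 16! ≈ 72.0328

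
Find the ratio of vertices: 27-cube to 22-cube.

The 27-cube has 2^27 = 134217728 vertices. The 22-cube has 2^22 = 4194304 vertices. Ratio: 134217728/4194304 = 32.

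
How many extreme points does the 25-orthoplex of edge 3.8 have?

Number of vertices = 2n = 50.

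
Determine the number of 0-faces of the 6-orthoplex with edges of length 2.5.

Number of 0-faces = 2^(0+1) · C(6,0+1) = 2 · 6 = 12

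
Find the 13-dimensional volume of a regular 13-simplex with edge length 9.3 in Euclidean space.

Volume = 9.3^13 · √(14/2^13) / 13! ≈ 25.8444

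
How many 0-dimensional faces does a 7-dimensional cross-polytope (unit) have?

Number of 0-faces = 2^(0+1) · C(7,0+1) = 2 · 7 = 14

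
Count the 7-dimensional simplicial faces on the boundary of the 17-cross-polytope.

Each 7-face is the convex hull of 8 vertices, one chosen as ±e_i from each of 8 distinct axes: 2^8·C(17,8) = 6223360.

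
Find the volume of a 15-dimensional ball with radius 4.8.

V_15(4.8) = π^(15/2) · (4.8)^15 / Γ(15/2 + 1) ≈ 6.31028e+09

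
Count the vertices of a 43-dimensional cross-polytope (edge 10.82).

An n-cross-polytope has 2n vertices; here n = 43, giving 86.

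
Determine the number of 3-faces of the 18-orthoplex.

Each 3-face is the convex hull of 4 vertices, one chosen as ±e_i from each of 4 distinct axes: 2^4·C(18,4) = 48960.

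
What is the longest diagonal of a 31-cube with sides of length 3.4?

d = √(3.4² + 3.4² + ... + 3.4²) [31 terms] = √(31·3.4²) = 3.4√31 ≈ 18.9304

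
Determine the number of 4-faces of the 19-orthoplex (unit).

f_4(19-orthoplex) = 2^5 · (19 choose 5) = 372096.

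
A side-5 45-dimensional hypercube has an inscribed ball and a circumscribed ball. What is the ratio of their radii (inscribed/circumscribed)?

r_in = 5/2 (half the side); r_out = 5√45/2 (half the diagonal). Ratio = 1/√45 ≈ 0.149071.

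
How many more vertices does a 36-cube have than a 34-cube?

The 36-cube has 2^36 = 68719476736 vertices. The 34-cube has 2^34 = 17179869184 vertices. Difference: 68719476736 - 17179869184 = 51539607552.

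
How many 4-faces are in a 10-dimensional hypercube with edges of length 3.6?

An n-cube has C(n,k)·2^(n-k) k-faces. Here C(10,4)·2^6 = 210·64 = 13440.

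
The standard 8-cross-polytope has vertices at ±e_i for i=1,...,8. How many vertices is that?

An n-cross-polytope has 2n vertices; here n = 8, giving 16.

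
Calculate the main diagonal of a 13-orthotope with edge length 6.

The space diagonal of an n-cube of side s is s√n. Here 6·√13 ≈ 21.6333.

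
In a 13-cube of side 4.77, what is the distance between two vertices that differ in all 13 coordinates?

Diagonal = √13 · 4.77 ≈ 17.1985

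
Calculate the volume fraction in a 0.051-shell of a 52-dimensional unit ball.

1 - (1-0.051)^52 ≈ 0.934258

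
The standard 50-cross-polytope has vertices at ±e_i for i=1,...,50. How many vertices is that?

The 50-dimensional cross-polytope has 2n = 2·50 = 100 vertices.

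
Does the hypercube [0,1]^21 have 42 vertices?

False. The 21-cube has 2^21 = 2097152 vertices.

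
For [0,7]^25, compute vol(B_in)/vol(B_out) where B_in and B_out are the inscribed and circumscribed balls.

Volume scales as r^n, and r_in/r_out = 1/√25, giving (1/√25)^25 ≈ 3.35544e-18.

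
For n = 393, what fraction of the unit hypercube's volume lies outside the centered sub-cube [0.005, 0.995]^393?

1 - (1 - 2·0.005)^393 = 1 - 0.99^393 ≈ 0.980741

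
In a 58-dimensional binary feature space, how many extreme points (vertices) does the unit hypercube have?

Number of vertices = 2^58 = 288230376151711744.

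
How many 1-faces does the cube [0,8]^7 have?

An n-cube has n·2^(n-1) edges. With n = 7: 7·64 = 448.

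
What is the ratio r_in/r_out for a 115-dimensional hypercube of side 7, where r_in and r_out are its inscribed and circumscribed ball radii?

r_in = 7/2 (half the side); r_out = 7√115/2 (half the diagonal). Ratio = 1/√115 ≈ 0.0932505.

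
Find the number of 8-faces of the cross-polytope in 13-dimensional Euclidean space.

An n-cross-polytope has 2^(k+1)·C(n,k+1) k-faces. Here 2^9·C(13,9) = 512·715 = 366080.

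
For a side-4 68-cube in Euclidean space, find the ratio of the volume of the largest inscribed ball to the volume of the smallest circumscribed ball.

The radii are 4/2 and 4√68/2, so the volume ratio is (1/√68)^68 = 68^{-68/2} ≈ 4.95105e-63.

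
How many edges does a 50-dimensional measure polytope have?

Number of 1-faces = C(50,1)·2^(50-1) = 50·562949953421312 = 28147497671065600.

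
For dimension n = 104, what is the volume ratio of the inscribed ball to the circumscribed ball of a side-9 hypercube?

The radii are 9/2 and 9√104/2, so the volume ratio is (1/√104)^104 = 104^{-104/2} ≈ 1.30097e-105.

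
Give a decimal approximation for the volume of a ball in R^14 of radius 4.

Volume = π^{14/2}·(4)^14/Γ(8) = 16777216·π^7/315 ≈ 1.60864e+08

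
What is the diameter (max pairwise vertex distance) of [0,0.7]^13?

Diagonal = √13 · 0.7 ≈ 2.52389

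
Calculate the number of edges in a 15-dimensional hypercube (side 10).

The 15-cube has n·2^(n-1) = 15·2^14 = 15·16384 = 245760 edges.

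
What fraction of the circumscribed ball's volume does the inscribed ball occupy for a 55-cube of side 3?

The radii are 3/2 and 3√55/2, so the volume ratio is (1/√55)^55 = 55^{-55/2} ≈ 1.38047e-48.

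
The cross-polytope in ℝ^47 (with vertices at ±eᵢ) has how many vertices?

Number of vertices = 2n = 94.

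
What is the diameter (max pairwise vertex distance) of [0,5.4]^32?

The space diagonal of an n-cube of side s is s√n. Here 5.4·√32 ≈ 30.547.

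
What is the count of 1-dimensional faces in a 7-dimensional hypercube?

f_1(7-cube) = (7 choose 1) · 2^6 = 448.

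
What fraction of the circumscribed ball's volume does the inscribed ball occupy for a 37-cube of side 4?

Volume scales as r^n, and r_in/r_out = 1/√37, giving (1/√37)^37 ≈ 9.73348e-30.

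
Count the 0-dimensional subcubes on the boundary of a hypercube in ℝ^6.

f_0(6-cube) = (6 choose 0) · 2^6 = 64.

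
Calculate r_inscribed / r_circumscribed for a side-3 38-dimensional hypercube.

r_in = 3/2 (half the side); r_out = 3√38/2 (half the diagonal). Ratio = 1/√38 ≈ 0.162221.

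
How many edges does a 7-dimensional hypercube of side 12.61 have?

Number of 1-faces = C(7,1)·2^(7-1) = 7·64 = 448.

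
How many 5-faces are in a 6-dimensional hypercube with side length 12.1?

Choose 5 of 6 axes to span the face (C(6,5) = 6 ways), then fix each of the remaining 1 coordinate at one of its two extreme values (2^1 = 2 ways): 6·2 = 12.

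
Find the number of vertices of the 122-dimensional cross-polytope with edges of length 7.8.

An n-cross-polytope has 2n vertices; here n = 122, giving 244.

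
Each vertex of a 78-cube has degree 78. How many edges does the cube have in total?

The 78-cube has n·2^(n-1) = 78·2^77 = 78·151115727451828646838272 = 11787026741242634453385216 edges.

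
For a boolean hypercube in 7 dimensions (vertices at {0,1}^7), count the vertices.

An n-cube has 2^n vertices; for n = 7 that is 2^7 = 128.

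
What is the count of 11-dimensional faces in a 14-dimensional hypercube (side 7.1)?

Number of 11-faces = C(14,11) · 2^(14-11) = 364 · 8 = 2912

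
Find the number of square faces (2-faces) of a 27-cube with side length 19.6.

f_2(27-cube) = (27 choose 2) · 2^25 = 11777605632.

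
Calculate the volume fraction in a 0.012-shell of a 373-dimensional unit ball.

Shell fraction = 1 - (1-0.012)^373 ≈ 0.988925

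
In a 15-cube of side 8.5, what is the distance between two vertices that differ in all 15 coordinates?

d = √(8.5² + 8.5² + ... + 8.5²) [15 terms] = √(15·8.5²) = 8.5√15 ≈ 32.9204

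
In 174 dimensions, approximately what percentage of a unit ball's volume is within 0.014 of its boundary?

1 - (1-0.014)^174 ≈ 0.913983 ≈ 91.40%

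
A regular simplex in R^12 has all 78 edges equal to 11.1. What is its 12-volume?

V = (11.1^12 / 12!) · √((12+1) / 2^12) ≈ 411.463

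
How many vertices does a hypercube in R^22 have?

The 22-cube has 2^22 = 4194304 vertices.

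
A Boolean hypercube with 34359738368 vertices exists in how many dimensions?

n = log_2(34359738368) = 35.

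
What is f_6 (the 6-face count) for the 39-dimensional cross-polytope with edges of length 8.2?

An n-cross-polytope has 2^(k+1)·C(n,k+1) k-faces. Here 2^7·C(39,7) = 128·15380937 = 1968759936.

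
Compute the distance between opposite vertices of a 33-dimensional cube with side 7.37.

The space diagonal of an n-cube of side s is s√n. Here 7.37·√33 ≈ 42.3374.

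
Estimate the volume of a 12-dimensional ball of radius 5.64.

Volume = π^{12/2}·(5.64)^12/Γ(7) ≈ 1.3833e+09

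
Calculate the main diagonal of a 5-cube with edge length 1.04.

||(1.04,1.04,...,1.04)|| = √(5)·1.04 ≈ 2.32551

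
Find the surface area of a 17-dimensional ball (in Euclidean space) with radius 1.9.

S = n·V_n(r)/r = 17·V_17(1.9)/1.9 (volume-to-surface relation), giving 69130.1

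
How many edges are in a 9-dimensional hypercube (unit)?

An n-cube has C(n,k)·2^(n-k) k-faces. Here C(9,1)·2^8 = 9·256 = 2304.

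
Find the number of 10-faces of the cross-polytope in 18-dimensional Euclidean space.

Number of 10-faces = 2^(10+1) · C(18,10+1) = 2048 · 31824 = 65175552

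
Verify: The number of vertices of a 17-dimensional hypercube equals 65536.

False. The 17-cube has 2^17 = 131072 vertices.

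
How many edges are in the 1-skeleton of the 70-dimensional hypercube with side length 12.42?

Each of the 2^70 = 1180591620717411303424 vertices has degree 70; total edges = 70·2^70/2 = 41320706725109395619840.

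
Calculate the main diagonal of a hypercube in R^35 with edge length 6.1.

||(6.1,6.1,...,6.1)|| = √(35)·6.1 ≈ 36.0881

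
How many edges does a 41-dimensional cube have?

The 41-cube has n·2^(n-1) = 41·2^40 = 41·1099511627776 = 45079976738816 edges.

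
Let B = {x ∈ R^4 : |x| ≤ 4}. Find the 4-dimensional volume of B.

V_4(4) = π^(4/2) · (4)^4 / Γ(4/2 + 1) = 128·π^2 ≈ 1263.31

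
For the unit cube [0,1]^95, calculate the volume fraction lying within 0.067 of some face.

1 - (1 - 2·0.067)^95 = 1 - 0.866^95 ≈ 0.9999988407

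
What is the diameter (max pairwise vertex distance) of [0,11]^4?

||(11,11,...,11)|| = √(4)·11 = 22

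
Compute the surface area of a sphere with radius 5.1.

|∂B_3(5.1)| = 4πr² = 4π·(5.1)² ≈ 326.851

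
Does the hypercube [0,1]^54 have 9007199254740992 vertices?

False. The 54-cube has 2^54 = 18014398509481984 vertices.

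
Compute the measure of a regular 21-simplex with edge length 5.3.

Volume = 5.3^21 · √(22/2^21) / 21! ≈ 1.02765e-07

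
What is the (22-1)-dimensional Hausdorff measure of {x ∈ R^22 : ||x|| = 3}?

S_22(3) = 2·π^(22/2)·(3)^21 / Γ(22/2) = 129140163·π^11/22400 ≈ 1.69614e+09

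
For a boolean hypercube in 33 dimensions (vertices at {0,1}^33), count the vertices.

Each vertex is a binary string of length 33, so there are 2^33 = 8589934592.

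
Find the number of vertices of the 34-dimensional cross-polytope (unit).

Number of vertices = 2n = 68.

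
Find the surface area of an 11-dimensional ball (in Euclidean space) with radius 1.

S_11(1) = 2·π^(11/2)·(1)^10 / Γ(11/2) = 64·π^5/945 ≈ 20.7251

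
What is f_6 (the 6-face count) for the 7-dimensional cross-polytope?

f_6(7-orthoplex) = 2^7 · (7 choose 7) = 128.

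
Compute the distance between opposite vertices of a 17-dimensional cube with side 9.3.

||(9.3,9.3,...,9.3)|| = √(17)·9.3 ≈ 38.3449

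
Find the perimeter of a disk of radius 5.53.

S = n·V_n(r)/r = 2·V_2(5.53)/5.53 (volume-to-surface relation), giving 2πr = 2π·5.53 ≈ 34.746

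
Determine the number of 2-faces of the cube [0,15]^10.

Number of 2-faces = C(10,2) · 2^(10-2) = 45 · 256 = 11520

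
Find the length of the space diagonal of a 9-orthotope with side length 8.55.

||(8.55,8.55,...,8.55)|| = √(9)·8.55 = 25.65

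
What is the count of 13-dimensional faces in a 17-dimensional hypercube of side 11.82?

Number of 13-faces = C(17,13) · 2^(17-13) = 2380 · 16 = 38080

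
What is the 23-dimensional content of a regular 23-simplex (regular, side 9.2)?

V_23 = √(24) · 9.2^23 / (23! · 2^(23/2)) ≈ 0.00096136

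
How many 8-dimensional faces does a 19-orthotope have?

Choose 8 of 19 axes to span the face (C(19,8) = 75582 ways), then fix each of the remaining 11 coordinates at one of its two extreme values (2^11 = 2048 ways): 75582·2048 = 154791936.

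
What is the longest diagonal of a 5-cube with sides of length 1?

Diagonal = √5 · 1 ≈ 2.23607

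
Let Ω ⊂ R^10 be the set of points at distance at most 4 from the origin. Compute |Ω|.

Volume = π^{10/2}·(4)^10/Γ(6) = 131072·π^5/15 ≈ 2.67404e+06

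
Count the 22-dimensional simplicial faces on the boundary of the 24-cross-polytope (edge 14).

An n-cross-polytope has 2^(k+1)·C(n,k+1) k-faces. Here 2^23·C(24,23) = 8388608·24 = 201326592.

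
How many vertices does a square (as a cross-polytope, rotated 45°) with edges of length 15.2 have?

Number of vertices = 2n = 4.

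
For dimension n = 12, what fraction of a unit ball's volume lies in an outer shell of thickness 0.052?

1 - (1-0.052)^12 ≈ 0.473134 ≈ 47.31%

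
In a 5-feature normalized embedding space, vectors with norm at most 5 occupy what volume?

Volume = π^{5/2}·(5)^5/Γ(7/2) = 5000·π^2/3 ≈ 16449.3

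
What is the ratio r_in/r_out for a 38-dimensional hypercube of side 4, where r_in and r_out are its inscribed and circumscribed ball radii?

Ratio = (s/2)/(s√38/2) = 38^(-1/2) ≈ 0.162221.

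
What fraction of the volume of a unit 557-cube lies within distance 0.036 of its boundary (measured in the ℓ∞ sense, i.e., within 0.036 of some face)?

1 - (1 - 2·0.036)^557 = 1 - 0.928^557 ≈ 1 - 8.399e-19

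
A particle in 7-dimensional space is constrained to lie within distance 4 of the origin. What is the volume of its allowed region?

V_7(4) = π^(7/2) · (4)^7 / Γ(7/2 + 1) = 262144·π^3/105 ≈ 77410.6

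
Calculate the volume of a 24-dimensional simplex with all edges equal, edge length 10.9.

Volume = 10.9^24 · √(25/2^24) / 24! ≈ 0.0155647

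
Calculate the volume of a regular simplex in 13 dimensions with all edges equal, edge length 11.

Volume = 11^13 · √(14/2^13) / 13! ≈ 229.189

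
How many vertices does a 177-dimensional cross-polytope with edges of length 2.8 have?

The 177-dimensional cross-polytope has 2n = 2·177 = 354 vertices.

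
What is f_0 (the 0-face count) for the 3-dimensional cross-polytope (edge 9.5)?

f_0(3-orthoplex) = 2^1 · (3 choose 1) = 6.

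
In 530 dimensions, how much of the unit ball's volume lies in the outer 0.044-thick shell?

1 - (1-0.044)^530 ≈ 1 - 4.392e-11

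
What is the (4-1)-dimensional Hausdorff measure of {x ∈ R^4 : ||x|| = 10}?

The surface area of an n-ball is 2π^(n/2) r^(n-1) / Γ(n/2). For n=4, r=10: 2000·π^2 ≈ 19739.2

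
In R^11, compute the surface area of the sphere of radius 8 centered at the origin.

S = n·V_n(r)/r = 11·V_11(8)/8 (volume-to-surface relation), giving 68719476736·π^5/945 ≈ 2.22535e+10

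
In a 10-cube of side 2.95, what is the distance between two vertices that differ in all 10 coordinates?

d = √(2.95² + 2.95² + ... + 2.95²) [10 terms] = √(10·2.95²) = 2.95√10 ≈ 9.32872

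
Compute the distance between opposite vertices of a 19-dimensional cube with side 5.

Diagonal = √19 · 5 ≈ 21.7945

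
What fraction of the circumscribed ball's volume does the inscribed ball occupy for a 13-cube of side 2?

V_in/V_out = n^(-n/2) = 13^(-13/2) ≈ 5.74603e-08.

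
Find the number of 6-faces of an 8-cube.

An n-cube has C(n,k)·2^(n-k) k-faces. Here C(8,6)·2^2 = 28·4 = 112.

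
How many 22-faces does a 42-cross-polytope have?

f_22(42-orthoplex) = 2^23 · (42 choose 23) = 3747822946379366400.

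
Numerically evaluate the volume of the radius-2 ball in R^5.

Volume = π^{5/2}·(2)^5/Γ(7/2) = 256·π^2/15 ≈ 168.441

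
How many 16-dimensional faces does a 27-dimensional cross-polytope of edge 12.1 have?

Each 16-face is the convex hull of 17 vertices, one chosen as ±e_i from each of 17 distinct axes: 2^17·C(27,17) = 1105760747520.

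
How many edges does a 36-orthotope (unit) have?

An n-cube has n·2^(n-1) edges. With n = 36: 36·34359738368 = 1236950581248.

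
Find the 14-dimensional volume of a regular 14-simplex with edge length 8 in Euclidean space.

V = (8^14 / 14!) · √((14+1) / 2^14) ≈ 1.52647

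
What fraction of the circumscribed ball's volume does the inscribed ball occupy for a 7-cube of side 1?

V_in / V_out = (r_in/r_out)^7 = (1/√7)^7 = 7^(-7/2) ≈ 0.00110194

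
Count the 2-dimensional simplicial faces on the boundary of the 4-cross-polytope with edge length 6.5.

Number of 2-faces = 2^(2+1) · C(4,2+1) = 8 · 4 = 32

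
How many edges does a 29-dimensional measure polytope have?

Number of 1-faces = C(29,1)·2^(29-1) = 29·268435456 = 7784628224.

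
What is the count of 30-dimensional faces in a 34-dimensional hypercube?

Number of 30-faces = C(34,30) · 2^(34-30) = 46376 · 16 = 742016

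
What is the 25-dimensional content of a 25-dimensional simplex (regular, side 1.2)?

V_25 = √(26) · 1.2^25 / (25! · 2^(25/2)) ≈ 5.41374e-27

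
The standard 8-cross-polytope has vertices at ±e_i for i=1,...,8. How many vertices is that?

The vertices are ±e_1, ..., ±e_8, so there are 2·8 = 16.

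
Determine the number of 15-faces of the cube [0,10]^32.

An n-cube has C(n,k)·2^(n-k) k-faces. Here C(32,15)·2^17 = 565722720·131072 = 74150408355840.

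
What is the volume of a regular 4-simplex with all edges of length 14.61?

Volume = 14.61^4 · √(5/2^4) / 4! ≈ 1061.24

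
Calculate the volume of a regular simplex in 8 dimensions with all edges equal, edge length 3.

Volume = 3^8 · √(9/2^8) / 8! ≈ 0.0305106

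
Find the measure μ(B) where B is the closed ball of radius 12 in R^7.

V_7(12) = π^(7/2) · (12)^7 / Γ(7/2 + 1) = 191102976·π^3/35 ≈ 1.69297e+08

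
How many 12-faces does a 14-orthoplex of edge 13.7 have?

f_12(14-orthoplex) = 2^13 · (14 choose 13) = 114688.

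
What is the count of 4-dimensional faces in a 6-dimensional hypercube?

f_4(6-cube) = (6 choose 4) · 2^2 = 60.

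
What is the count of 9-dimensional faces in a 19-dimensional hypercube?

f_9(19-cube) = (19 choose 9) · 2^10 = 94595072.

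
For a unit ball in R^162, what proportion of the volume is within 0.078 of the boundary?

Shell fraction = 1 - (1-0.078)^162 ≈ 0.9999980662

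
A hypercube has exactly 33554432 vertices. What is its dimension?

The n-cube has 2^n vertices, and 33554432 = 2^25, so n = 25.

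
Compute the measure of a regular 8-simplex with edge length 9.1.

For a regular n-simplex with edge a, V = (a^n / n!)·√((n+1)/2^n). With a=9.1, n=8: V ≈ 218.681.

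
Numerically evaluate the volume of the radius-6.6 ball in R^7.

Volume = π^{7/2}·(6.6)^7/Γ(9/2) ≈ 2.57744e+06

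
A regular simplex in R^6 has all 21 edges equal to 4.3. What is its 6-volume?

For a regular n-simplex with edge a, V = (a^n / n!)·√((n+1)/2^n). With a=4.3, n=6: V ≈ 2.9036.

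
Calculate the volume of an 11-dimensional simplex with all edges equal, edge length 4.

Volume = 4^11 · √(12/2^11) / 11! ≈ 0.00804322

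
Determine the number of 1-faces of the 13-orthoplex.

Each 1-face is the convex hull of 2 vertices, one chosen as ±e_i from each of 2 distinct axes: 2^2·C(13,2) = 312.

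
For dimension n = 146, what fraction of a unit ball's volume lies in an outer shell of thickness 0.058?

1 - (1-0.058)^146 ≈ 0.999837 ≈ 99.9837%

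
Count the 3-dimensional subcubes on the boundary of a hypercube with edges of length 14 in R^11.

Choose 3 of 11 axes to span the face (C(11,3) = 165 ways), then fix each of the remaining 8 coordinates at one of its two extreme values (2^8 = 256 ways): 165·256 = 42240.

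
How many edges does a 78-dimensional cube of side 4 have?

The 78-cube has n·2^(n-1) = 78·2^77 = 78·151115727451828646838272 = 11787026741242634453385216 edges.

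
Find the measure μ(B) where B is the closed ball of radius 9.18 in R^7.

Volume = π^{7/2}·(9.18)^7/Γ(9/2) ≈ 2.59585e+07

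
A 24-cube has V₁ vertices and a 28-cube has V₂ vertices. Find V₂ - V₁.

V₁ = 2^24 = 16777216. V₂ = 2^28 = 268435456. V₂ - V₁ = 251658240.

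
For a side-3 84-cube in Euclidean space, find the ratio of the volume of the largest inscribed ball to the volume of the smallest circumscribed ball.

V_in/V_out = n^(-n/2) = 84^(-84/2) ≈ 1.5145e-81.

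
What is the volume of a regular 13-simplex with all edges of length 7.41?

V_13 = √(14) · 7.41^13 / (13! · 2^(13/2)) ≈ 1.34811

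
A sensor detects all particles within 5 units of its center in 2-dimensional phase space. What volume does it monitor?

The n-ball volume is π^(n/2)·r^n/Γ(n/2+1). With n=2, r=5: V = 25·π ≈ 78.5398.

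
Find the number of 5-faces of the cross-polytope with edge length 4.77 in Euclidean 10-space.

Number of 5-faces = 2^(5+1) · C(10,5+1) = 64 · 210 = 13440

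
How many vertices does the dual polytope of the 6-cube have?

The vertices are ±e_1, ..., ±e_6, so there are 2·6 = 12.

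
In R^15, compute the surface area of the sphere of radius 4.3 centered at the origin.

The surface area of an n-ball is 2π^(n/2) r^(n-1) / Γ(n/2). For n=15, r=4.3: 4.22746e+09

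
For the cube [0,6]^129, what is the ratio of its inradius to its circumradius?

r_in = 6/2 (half the side); r_out = 6√129/2 (half the diagonal). Ratio = 1/√129 ≈ 0.0880451.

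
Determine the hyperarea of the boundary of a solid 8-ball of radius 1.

S = n·V_n(r)/r = 8·V_8(1)/1 (volume-to-surface relation), giving π^4/3 ≈ 32.4697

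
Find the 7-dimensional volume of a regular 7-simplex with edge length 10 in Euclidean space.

For a regular n-simplex with edge a, V = (a^n / n!)·√((n+1)/2^n). With a=10, n=7: V ≈ 496.032.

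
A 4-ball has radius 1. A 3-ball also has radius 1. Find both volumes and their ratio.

V_4(1) ≈ 4.9348. V_3(1) ≈ 4.18879. Ratio V_4/V_3 ≈ 1.178.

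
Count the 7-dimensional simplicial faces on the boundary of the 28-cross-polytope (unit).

Number of 7-faces = 2^(7+1) · C(28,7+1) = 256 · 3108105 = 795674880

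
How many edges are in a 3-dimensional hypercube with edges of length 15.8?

An n-cube has C(n,k)·2^(n-k) k-faces. Here C(3,1)·2^2 = 3·4 = 12.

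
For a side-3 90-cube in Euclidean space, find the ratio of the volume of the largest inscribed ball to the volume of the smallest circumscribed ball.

Volume scales as r^n, and r_in/r_out = 1/√90, giving (1/√90)^90 ≈ 1.14574e-88.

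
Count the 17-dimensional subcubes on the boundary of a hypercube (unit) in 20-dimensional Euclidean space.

Choose 17 of 20 axes to span the face (C(20,17) = 1140 ways), then fix each of the remaining 3 coordinates at one of its two extreme values (2^3 = 8 ways): 1140·8 = 9120.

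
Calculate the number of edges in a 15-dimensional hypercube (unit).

An n-cube has n·2^(n-1) edges. With n = 15: 15·16384 = 245760.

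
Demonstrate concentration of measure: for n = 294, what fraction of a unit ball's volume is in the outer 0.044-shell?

1 - (1-0.044)^294 ≈ 0.9999982027 ≈ 99.999820%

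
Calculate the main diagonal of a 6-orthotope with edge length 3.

Diagonal = √6 · 3 ≈ 7.34847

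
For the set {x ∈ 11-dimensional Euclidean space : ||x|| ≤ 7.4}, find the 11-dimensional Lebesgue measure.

V_11(7.4) = π^(11/2) · (7.4)^11 / Γ(11/2 + 1) ≈ 6.86521e+09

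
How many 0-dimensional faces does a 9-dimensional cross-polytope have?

Number of 0-faces = 2^(0+1) · C(9,0+1) = 2 · 9 = 18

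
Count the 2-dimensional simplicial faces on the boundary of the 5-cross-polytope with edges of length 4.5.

Number of 2-faces = 2^(2+1) · C(5,2+1) = 8 · 10 = 80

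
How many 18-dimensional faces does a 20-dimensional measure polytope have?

f_18(20-cube) = (20 choose 18) · 2^2 = 760.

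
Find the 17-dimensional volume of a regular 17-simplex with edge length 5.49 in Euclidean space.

V_17 = √(18) · 5.49^17 / (17! · 2^(17/2)) ≈ 0.000123181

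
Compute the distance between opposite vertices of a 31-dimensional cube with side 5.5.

The space diagonal of an n-cube of side s is s√n. Here 5.5·√31 ≈ 30.6227.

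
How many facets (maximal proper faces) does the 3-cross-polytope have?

An n-cross-polytope has 2^(k+1)·C(n,k+1) k-faces. Here 2^3·C(3,3) = 8·1 = 8.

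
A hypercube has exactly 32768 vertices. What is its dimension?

The n-cube has 2^n vertices, and 32768 = 2^15, so n = 15.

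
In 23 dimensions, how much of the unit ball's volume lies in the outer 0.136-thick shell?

V(inner)/V(outer) = ((1-0.136)/1)^23 ≈ 0.03466, so the shell fraction is 0.965341.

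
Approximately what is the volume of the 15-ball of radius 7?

Volume = π^{15/2}·(7)^15/Γ(17/2) = 173625106649344·π^7/289575 ≈ 1.81093e+12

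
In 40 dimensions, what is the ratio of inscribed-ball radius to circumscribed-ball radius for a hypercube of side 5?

For an n-cube of any side s, the inradius is s/2 and the circumradius is s√n/2, so the ratio is 1/√40 ≈ 0.158114.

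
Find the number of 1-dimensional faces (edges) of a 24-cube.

The 24-cube has n·2^(n-1) = 24·2^23 = 24·8388608 = 201326592 edges.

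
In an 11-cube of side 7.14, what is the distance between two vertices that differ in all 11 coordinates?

The space diagonal of an n-cube of side s is s√n. Here 7.14·√11 ≈ 23.6807.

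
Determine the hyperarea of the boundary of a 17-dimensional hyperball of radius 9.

The surface area of an n-ball is 2π^(n/2) r^(n-1) / Γ(n/2). For n=17, r=9: 11712917736940032·π^8/25025 ≈ 4.44109e+15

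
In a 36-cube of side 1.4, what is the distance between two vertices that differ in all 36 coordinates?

d = √(1.4² + 1.4² + ... + 1.4²) [36 terms] = √(36·1.4²) = 1.4√36 = 8.4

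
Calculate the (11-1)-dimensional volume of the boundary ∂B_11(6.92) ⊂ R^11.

The surface area of an n-ball is 2π^(n/2) r^(n-1) / Γ(n/2). For n=11, r=6.92: 5.21865e+09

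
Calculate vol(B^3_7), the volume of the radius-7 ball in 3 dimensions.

Volume = π^{3/2}·(7)^3/Γ(5/2) = 1372·π/3 ≈ 1436.76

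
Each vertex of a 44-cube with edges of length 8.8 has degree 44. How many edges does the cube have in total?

Each of the 2^44 = 17592186044416 vertices has degree 44; total edges = 44·2^44/2 = 387028092977152.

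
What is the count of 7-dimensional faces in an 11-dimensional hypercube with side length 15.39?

Choose 7 of 11 axes to span the face (C(11,7) = 330 ways), then fix each of the remaining 4 coordinates at one of its two extreme values (2^4 = 16 ways): 330·16 = 5280.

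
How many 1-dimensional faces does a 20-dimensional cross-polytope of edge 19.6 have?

Number of 1-faces = 2^(1+1) · C(20,1+1) = 4 · 190 = 760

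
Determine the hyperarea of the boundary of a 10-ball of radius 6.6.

S = n·V_n(r)/r = 10·V_10(6.6)/6.6 (volume-to-surface relation), giving 6.05987e+08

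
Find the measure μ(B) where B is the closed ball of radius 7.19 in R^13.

V_13(7.19) = π^(13/2) · (7.19)^13 / Γ(13/2 + 1) ≈ 1.24973e+11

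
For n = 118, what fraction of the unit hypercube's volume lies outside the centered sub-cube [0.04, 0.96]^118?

Shell fraction = 1 - (1-0.08)^118 ≈ 0.999947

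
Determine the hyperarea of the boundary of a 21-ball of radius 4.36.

S_21(4.36) = 2·π^(21/2)·(4.36)^20 / Γ(21/2) ≈ 1.80508e+12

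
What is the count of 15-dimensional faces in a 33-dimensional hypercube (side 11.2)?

f_15(33-cube) = (33 choose 15) · 2^18 = 271884830638080.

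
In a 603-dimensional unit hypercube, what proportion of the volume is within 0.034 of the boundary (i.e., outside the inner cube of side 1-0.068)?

1 - (1 - 2·0.034)^603 = 1 - 0.932^603 ≈ 1 - 3.612e-19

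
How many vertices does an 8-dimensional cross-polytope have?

Number of vertices = 2n = 16.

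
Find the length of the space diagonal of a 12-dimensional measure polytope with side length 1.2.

The space diagonal of an n-cube of side s is s√n. Here 1.2·√12 ≈ 4.15692.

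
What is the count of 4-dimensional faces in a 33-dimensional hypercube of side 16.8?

An n-cube has C(n,k)·2^(n-k) k-faces. Here C(33,4)·2^29 = 40920·536870912 = 21968757719040.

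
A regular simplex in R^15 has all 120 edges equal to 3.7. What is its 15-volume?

V = (3.7^15 / 15!) · √((15+1) / 2^15) ≈ 5.63458e-06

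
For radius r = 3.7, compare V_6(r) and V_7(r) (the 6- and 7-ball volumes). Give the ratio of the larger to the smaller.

V_6(3.7) ≈ 13258.9, V_7(3.7) ≈ 44853.1. The 7-ball is larger by a factor of 3.383.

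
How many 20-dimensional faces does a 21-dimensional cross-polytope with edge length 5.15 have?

An n-cross-polytope has 2^(k+1)·C(n,k+1) k-faces. Here 2^21·C(21,21) = 2097152·1 = 2097152.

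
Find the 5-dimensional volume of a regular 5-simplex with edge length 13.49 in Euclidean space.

V_5 = √(6) · 13.49^5 / (5! · 2^(5/2)) ≈ 1612.05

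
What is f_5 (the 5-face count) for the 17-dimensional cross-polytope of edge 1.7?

Number of 5-faces = 2^(5+1) · C(17,5+1) = 64 · 12376 = 792064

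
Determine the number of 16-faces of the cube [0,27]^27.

Choose 16 of 27 axes to span the face (C(27,16) = 13037895 ways), then fix each of the remaining 11 coordinates at one of its two extreme values (2^11 = 2048 ways): 13037895·2048 = 26701608960.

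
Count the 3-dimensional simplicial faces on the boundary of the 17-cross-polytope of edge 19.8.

An n-cross-polytope has 2^(k+1)·C(n,k+1) k-faces. Here 2^4·C(17,4) = 16·2380 = 38080.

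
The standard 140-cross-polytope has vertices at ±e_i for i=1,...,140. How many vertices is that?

An n-cross-polytope has 2n vertices; here n = 140, giving 280.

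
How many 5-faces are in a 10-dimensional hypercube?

An n-cube has C(n,k)·2^(n-k) k-faces. Here C(10,5)·2^5 = 252·32 = 8064.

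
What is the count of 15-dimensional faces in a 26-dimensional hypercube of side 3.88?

f_15(26-cube) = (26 choose 15) · 2^11 = 15823175680.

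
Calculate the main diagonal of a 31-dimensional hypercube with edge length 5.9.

Diagonal = √31 · 5.9 ≈ 32.8498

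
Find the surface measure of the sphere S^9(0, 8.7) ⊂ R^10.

S = n·V_n(r)/r = 10·V_10(8.7)/8.7 (volume-to-surface relation), giving 7.28184e+09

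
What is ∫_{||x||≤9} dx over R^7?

Volume = π^{7/2}·(9)^7/Γ(9/2) = 25509168·π^3/35 ≈ 2.25984e+07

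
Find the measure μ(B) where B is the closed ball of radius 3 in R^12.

Volume = π^{12/2}·(3)^12/Γ(7) = 59049·π^6/80 ≈ 709613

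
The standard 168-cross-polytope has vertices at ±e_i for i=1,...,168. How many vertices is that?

Number of vertices = 2n = 336.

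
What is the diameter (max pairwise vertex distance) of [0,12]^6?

d = √(12² + 12² + ... + 12²) [6 terms] = √(6·12²) = 12√6 ≈ 29.3939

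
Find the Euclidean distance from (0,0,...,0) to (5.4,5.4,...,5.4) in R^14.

The space diagonal of an n-cube of side s is s√n. Here 5.4·√14 ≈ 20.2049.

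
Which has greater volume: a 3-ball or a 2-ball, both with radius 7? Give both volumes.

V_3(7.0) ≈ 1436.76. V_2(7.0) ≈ 153.938. The 3-ball is larger.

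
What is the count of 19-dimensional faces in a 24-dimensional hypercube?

An n-cube has C(n,k)·2^(n-k) k-faces. Here C(24,19)·2^5 = 42504·32 = 1360128.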